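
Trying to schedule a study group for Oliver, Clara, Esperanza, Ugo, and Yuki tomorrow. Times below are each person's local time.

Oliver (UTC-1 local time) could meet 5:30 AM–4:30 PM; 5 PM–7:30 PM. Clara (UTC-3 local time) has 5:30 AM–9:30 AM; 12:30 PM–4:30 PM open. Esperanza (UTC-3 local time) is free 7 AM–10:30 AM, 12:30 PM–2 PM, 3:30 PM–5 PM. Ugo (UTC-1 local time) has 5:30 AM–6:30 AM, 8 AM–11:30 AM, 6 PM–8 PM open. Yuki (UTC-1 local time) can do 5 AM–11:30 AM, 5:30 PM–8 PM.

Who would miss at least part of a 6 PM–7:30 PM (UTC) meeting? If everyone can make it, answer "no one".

Oliver in UTC: 06:30-17:30, 18:00-20:30 (add 1h to convert from UTC-1).
Clara in UTC: 08:30-12:30, 15:30-19:30 (add 3h to convert from UTC-3).
Esperanza in UTC: 10:00-13:30, 15:30-17:00, 18:30-20:00 (add 3h to convert from UTC-3).
Ugo in UTC: 06:30-07:30, 09:00-12:30, 19:00-21:00 (add 1h to convert from UTC-1).
Yuki in UTC: 06:00-12:30, 18:30-21:00 (add 1h to convert from UTC-1).
Oliver: free for 18:00-19:30. Clara: free for 18:00-19:30. Esperanza: not fully free for 18:00-19:30. Ugo: not fully free for 18:00-19:30. Yuki: not fully free for 18:00-19:30.

Esperanza, Ugo, Yuki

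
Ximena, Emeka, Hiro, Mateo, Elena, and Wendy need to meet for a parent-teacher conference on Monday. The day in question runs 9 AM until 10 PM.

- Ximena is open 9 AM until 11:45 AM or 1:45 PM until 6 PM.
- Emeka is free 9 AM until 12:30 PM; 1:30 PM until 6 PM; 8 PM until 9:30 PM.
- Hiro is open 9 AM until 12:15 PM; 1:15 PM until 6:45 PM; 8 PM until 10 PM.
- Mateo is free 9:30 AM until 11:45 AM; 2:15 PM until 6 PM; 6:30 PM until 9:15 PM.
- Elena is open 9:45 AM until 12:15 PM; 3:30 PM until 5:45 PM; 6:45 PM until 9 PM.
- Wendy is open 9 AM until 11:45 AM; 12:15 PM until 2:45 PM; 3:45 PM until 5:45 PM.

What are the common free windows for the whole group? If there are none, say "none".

09:45-11:45, 15:45-17:45

Ximena ∩ Emeka: 09:00-11:45, 13:45-18:00.
Ximena ∩ Emeka ∩ Hiro: 09:00-11:45, 13:45-18:00.
Ximena ∩ Emeka ∩ Hiro ∩ Mateo: 09:30-11:45, 14:15-18:00.
Ximena ∩ Emeka ∩ Hiro ∩ Mateo ∩ Elena: 09:45-11:45, 15:30-17:45.
Ximena ∩ Emeka ∩ Hiro ∩ Mateo ∩ Elena ∩ Wendy: 09:45-11:45, 15:45-17:45.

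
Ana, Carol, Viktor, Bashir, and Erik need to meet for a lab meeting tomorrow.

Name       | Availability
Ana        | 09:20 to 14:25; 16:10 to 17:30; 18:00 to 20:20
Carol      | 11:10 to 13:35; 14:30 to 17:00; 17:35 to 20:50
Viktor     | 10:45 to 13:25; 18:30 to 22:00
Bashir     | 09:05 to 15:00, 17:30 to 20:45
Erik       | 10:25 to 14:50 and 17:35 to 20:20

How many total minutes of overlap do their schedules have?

Ana ∩ Carol: 11:10-13:35, 16:10-17:00, 18:00-20:20.
Ana ∩ Carol ∩ Viktor: 11:10-13:25, 18:30-20:20.
Ana ∩ Carol ∩ Viktor ∩ Bashir: 11:10-13:25, 18:30-20:20.
Ana ∩ Carol ∩ Viktor ∩ Bashir ∩ Erik: 11:10-13:25, 18:30-20:20.
Summing the common windows: 135 + 110 = 245 minutes.

245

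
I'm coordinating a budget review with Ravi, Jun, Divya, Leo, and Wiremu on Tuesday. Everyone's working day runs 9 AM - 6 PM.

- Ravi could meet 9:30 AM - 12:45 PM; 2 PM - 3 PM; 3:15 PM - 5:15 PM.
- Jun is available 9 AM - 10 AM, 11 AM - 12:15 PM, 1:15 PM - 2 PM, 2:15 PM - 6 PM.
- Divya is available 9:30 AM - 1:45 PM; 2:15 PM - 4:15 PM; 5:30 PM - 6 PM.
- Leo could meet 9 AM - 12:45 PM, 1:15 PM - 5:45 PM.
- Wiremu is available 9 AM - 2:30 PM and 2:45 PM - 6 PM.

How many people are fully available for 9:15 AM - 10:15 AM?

2

Leo and Wiremu can make the full 09:15-10:15 slot — that's 2.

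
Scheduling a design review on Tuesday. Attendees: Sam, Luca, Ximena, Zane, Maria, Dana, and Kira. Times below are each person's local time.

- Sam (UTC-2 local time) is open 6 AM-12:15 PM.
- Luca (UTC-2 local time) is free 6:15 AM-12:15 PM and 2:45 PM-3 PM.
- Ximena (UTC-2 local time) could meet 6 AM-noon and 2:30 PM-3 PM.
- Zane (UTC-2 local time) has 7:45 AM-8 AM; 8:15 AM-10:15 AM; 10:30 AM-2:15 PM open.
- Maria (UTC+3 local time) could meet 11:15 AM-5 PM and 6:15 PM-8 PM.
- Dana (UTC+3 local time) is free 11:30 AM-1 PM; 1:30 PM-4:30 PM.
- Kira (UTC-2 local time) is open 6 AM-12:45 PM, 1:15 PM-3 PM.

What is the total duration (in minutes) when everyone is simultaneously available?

180

Sam in UTC: 08:00-14:15 (add 2h to convert from UTC-2).
Luca in UTC: 08:15-14:15, 16:45-17:00 (add 2h to convert from UTC-2).
Ximena in UTC: 08:00-14:00, 16:30-17:00 (add 2h to convert from UTC-2).
Zane in UTC: 09:45-10:00, 10:15-12:15, 12:30-16:15 (add 2h to convert from UTC-2).
Maria in UTC: 08:15-14:00, 15:15-17:00 (subtract 3h to convert from UTC+3).
Dana in UTC: 08:30-10:00, 10:30-13:30 (subtract 3h to convert from UTC+3).
Kira in UTC: 08:00-14:45, 15:15-17:00 (add 2h to convert from UTC-2).
Sam ∩ Luca: 08:15-14:15.
Sam ∩ Luca ∩ Ximena: 08:15-14:00.
Sam ∩ Luca ∩ Ximena ∩ Zane: 09:45-10:00, 10:15-12:15, 12:30-14:00.
Sam ∩ Luca ∩ Ximena ∩ Zane ∩ Maria: 09:45-10:00, 10:15-12:15, 12:30-14:00.
Sam ∩ Luca ∩ Ximena ∩ Zane ∩ Maria ∩ Dana: 09:45-10:00, 10:30-12:15, 12:30-13:30.
Sam ∩ Luca ∩ Ximena ∩ Zane ∩ Maria ∩ Dana ∩ Kira: 09:45-10:00, 10:30-12:15, 12:30-13:30.
Summing the common windows: 15 + 105 + 60 = 180 minutes.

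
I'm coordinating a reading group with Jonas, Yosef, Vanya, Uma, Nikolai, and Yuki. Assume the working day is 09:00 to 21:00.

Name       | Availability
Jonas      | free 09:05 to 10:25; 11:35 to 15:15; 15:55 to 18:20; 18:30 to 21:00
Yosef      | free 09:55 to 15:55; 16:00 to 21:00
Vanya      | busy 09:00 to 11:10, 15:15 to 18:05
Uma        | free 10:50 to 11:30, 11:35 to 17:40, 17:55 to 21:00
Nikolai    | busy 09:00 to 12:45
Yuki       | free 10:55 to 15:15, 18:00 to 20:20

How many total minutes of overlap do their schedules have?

Jonas free: 09:05-10:25, 11:35-15:15, 15:55-18:20, 18:30-21:00.
Yosef free: 09:55-15:55, 16:00-21:00.
Vanya free: 11:10-15:15, 18:05-21:00 (invert busy blocks within the working day).
Uma free: 10:50-11:30, 11:35-17:40, 17:55-21:00.
Nikolai free: 12:45-21:00 (invert busy blocks within the working day).
Yuki free: 10:55-15:15, 18:00-20:20.
Jonas ∩ Yosef: 09:55-10:25, 11:35-15:15, 16:00-18:20, 18:30-21:00.
Jonas ∩ Yosef ∩ Vanya: 11:35-15:15, 18:05-18:20, 18:30-21:00.
Jonas ∩ Yosef ∩ Vanya ∩ Uma: 11:35-15:15, 18:05-18:20, 18:30-21:00.
Jonas ∩ Yosef ∩ Vanya ∩ Uma ∩ Nikolai: 12:45-15:15, 18:05-18:20, 18:30-21:00.
Jonas ∩ Yosef ∩ Vanya ∩ Uma ∩ Nikolai ∩ Yuki: 12:45-15:15, 18:05-18:20, 18:30-20:20.
Those are the intersection windows.
Summing the common windows: 150 + 15 + 110 = 275 minutes.

275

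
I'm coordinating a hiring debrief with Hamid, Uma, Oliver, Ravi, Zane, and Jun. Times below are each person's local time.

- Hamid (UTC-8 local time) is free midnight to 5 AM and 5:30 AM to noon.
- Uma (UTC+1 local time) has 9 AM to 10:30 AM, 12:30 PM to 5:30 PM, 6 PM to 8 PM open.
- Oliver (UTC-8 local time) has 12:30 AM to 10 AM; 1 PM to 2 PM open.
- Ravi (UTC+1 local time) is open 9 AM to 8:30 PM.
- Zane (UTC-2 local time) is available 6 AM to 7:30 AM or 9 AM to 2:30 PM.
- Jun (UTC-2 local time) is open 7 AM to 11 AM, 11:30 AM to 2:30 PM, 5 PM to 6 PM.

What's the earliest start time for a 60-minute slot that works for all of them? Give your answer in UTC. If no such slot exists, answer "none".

11:30

Hamid in UTC: 08:00-13:00, 13:30-20:00 (add 8h to convert from UTC-8).
Uma in UTC: 08:00-09:30, 11:30-16:30, 17:00-19:00 (subtract 1h to convert from UTC+1).
Oliver in UTC: 08:30-18:00, 21:00-22:00 (add 8h to convert from UTC-8).
Ravi in UTC: 08:00-19:30 (subtract 1h to convert from UTC+1).
Zane in UTC: 08:00-09:30, 11:00-16:30 (add 2h to convert from UTC-2).
Jun in UTC: 09:00-13:00, 13:30-16:30, 19:00-20:00 (add 2h to convert from UTC-2).
Hamid ∩ Uma: 08:00-09:30, 11:30-13:00, 13:30-16:30, 17:00-19:00.
Hamid ∩ Uma ∩ Oliver: 08:30-09:30, 11:30-13:00, 13:30-16:30, 17:00-18:00.
Hamid ∩ Uma ∩ Oliver ∩ Ravi: 08:30-09:30, 11:30-13:00, 13:30-16:30, 17:00-18:00.
Hamid ∩ Uma ∩ Oliver ∩ Ravi ∩ Zane: 08:30-09:30, 11:30-13:00, 13:30-16:30.
Hamid ∩ Uma ∩ Oliver ∩ Ravi ∩ Zane ∩ Jun: 09:00-09:30, 11:30-13:00, 13:30-16:30.
Those are the intersection windows.
The first common window of at least 60 minutes is 11:30-13:00, so the earliest start is 11:30.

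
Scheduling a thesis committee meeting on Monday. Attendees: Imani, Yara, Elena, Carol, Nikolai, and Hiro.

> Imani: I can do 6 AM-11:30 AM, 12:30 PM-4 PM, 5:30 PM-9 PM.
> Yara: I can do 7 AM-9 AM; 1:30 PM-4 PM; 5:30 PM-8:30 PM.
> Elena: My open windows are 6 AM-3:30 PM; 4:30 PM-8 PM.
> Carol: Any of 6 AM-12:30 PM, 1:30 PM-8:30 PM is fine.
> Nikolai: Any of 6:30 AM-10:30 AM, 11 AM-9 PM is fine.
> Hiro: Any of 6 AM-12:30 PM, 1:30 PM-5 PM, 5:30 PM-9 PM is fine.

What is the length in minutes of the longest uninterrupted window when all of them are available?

150

Imani ∩ Yara: 07:00-09:00, 13:30-16:00, 17:30-20:30.
Imani ∩ Yara ∩ Elena: 07:00-09:00, 13:30-15:30, 17:30-20:00.
Imani ∩ Yara ∩ Elena ∩ Carol: 07:00-09:00, 13:30-15:30, 17:30-20:00.
Imani ∩ Yara ∩ Elena ∩ Carol ∩ Nikolai: 07:00-09:00, 13:30-15:30, 17:30-20:00.
Imani ∩ Yara ∩ Elena ∩ Carol ∩ Nikolai ∩ Hiro: 07:00-09:00, 13:30-15:30, 17:30-20:00.
So the common availability across everyone is 07:00-09:00, 13:30-15:30, 17:30-20:00.
The longest is 17:30-20:00 at 150 minutes.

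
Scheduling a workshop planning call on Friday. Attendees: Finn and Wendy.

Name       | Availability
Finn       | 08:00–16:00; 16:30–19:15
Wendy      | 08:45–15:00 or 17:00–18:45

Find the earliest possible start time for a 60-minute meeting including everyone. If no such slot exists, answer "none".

08:45

Finn ∩ Wendy: 08:45-15:00, 17:00-18:45.
The first common window of at least 60 minutes is 08:45-15:00, so the earliest start is 08:45.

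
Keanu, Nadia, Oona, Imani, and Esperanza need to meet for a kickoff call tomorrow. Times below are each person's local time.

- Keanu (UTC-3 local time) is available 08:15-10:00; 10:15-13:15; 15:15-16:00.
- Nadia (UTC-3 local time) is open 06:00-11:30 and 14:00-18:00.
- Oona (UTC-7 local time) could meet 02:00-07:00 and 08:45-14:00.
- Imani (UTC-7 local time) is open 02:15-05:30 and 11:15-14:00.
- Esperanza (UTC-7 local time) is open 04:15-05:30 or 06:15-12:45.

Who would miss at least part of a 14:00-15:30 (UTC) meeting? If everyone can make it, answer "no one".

Imani, Nadia, Oona

Keanu in UTC: 11:15-13:00, 13:15-16:15, 18:15-19:00 (add 3h to convert from UTC-3).
Nadia in UTC: 09:00-14:30, 17:00-21:00 (add 3h to convert from UTC-3).
Oona in UTC: 09:00-14:00, 15:45-21:00 (add 7h to convert from UTC-7).
Imani in UTC: 09:15-12:30, 18:15-21:00 (add 7h to convert from UTC-7).
Esperanza in UTC: 11:15-12:30, 13:15-19:45 (add 7h to convert from UTC-7).
Keanu: free for 14:00-15:30. Nadia: not fully free for 14:00-15:30. Oona: not fully free for 14:00-15:30. Imani: not fully free for 14:00-15:30. Esperanza: free for 14:00-15:30.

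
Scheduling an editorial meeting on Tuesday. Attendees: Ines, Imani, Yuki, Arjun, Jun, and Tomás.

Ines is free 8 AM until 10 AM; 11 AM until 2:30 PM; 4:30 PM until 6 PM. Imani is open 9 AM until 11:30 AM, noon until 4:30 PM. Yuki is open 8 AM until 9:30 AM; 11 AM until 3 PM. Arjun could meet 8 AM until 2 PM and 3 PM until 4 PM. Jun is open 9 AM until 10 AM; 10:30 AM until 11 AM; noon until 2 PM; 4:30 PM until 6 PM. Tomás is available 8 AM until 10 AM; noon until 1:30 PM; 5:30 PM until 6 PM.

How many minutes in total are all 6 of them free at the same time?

120

Ines ∩ Imani: 09:00-10:00, 11:00-11:30, 12:00-14:30.
Ines ∩ Imani ∩ Yuki: 09:00-09:30, 11:00-11:30, 12:00-14:30.
Ines ∩ Imani ∩ Yuki ∩ Arjun: 09:00-09:30, 11:00-11:30, 12:00-14:00.
Ines ∩ Imani ∩ Yuki ∩ Arjun ∩ Jun: 09:00-09:30, 12:00-14:00.
Ines ∩ Imani ∩ Yuki ∩ Arjun ∩ Jun ∩ Tomás: 09:00-09:30, 12:00-13:30.
Summing the common windows: 30 + 90 = 120 minutes.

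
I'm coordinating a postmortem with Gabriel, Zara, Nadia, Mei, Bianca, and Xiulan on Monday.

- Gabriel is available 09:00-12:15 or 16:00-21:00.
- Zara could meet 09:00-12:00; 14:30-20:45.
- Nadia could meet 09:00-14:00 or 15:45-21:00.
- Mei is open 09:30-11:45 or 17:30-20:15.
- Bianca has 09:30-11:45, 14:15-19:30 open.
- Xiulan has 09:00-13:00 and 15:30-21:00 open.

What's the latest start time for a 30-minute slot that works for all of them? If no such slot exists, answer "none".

Gabriel ∩ Zara: 09:00-12:00, 16:00-20:45.
Gabriel ∩ Zara ∩ Nadia: 09:00-12:00, 16:00-20:45.
Gabriel ∩ Zara ∩ Nadia ∩ Mei: 09:30-11:45, 17:30-20:15.
Gabriel ∩ Zara ∩ Nadia ∩ Mei ∩ Bianca: 09:30-11:45, 17:30-19:30.
Gabriel ∩ Zara ∩ Nadia ∩ Mei ∩ Bianca ∩ Xiulan: 09:30-11:45, 17:30-19:30.
Those are the intersection windows.
The last common window of at least 30 minutes is 17:30-19:30; a 30-minute meeting can start as late as 19:00 and still end by 19:30.

19:00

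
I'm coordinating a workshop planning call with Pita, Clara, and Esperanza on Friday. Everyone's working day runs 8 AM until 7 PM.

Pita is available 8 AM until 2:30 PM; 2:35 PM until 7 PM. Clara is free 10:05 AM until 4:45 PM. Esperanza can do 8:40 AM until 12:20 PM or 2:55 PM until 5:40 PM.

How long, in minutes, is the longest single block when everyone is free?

135

Pita ∩ Clara: 10:05-14:30, 14:35-16:45.
Pita ∩ Clara ∩ Esperanza: 10:05-12:20, 14:55-16:45.
The longest is 10:05-12:20 at 135 minutes.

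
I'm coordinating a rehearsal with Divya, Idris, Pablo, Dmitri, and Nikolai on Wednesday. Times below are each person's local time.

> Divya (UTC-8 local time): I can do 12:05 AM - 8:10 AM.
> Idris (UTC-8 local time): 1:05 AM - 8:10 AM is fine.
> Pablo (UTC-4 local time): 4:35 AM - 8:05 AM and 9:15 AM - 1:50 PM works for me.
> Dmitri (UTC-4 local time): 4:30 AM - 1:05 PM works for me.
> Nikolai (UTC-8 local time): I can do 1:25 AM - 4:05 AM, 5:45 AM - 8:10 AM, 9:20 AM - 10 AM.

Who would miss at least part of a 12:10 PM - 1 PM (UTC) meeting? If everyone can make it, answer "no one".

Divya in UTC: 08:05-16:10 (add 8h to convert from UTC-8).
Idris in UTC: 09:05-16:10 (add 8h to convert from UTC-8).
Pablo in UTC: 08:35-12:05, 13:15-17:50 (add 4h to convert from UTC-4).
Dmitri in UTC: 08:30-17:05 (add 4h to convert from UTC-4).
Nikolai in UTC: 09:25-12:05, 13:45-16:10, 17:20-18:00 (add 8h to convert from UTC-8).
Divya: free for 12:10-13:00. Idris: free for 12:10-13:00. Pablo: not fully free for 12:10-13:00. Dmitri: free for 12:10-13:00. Nikolai: not fully free for 12:10-13:00.

Nikolai, Pablo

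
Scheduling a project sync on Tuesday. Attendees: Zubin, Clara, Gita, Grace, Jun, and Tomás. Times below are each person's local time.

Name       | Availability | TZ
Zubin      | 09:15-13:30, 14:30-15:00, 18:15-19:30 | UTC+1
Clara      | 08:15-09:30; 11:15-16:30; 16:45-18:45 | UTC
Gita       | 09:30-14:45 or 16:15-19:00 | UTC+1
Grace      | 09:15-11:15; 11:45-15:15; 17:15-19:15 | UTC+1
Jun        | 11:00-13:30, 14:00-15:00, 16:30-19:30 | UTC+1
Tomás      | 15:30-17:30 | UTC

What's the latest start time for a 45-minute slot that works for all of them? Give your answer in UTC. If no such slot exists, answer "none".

none

Zubin in UTC: 08:15-12:30, 13:30-14:00, 17:15-18:30 (subtract 1h to convert from UTC+1).
Clara in UTC: 08:15-09:30, 11:15-16:30, 16:45-18:45.
Gita in UTC: 08:30-13:45, 15:15-18:00 (subtract 1h to convert from UTC+1).
Grace in UTC: 08:15-10:15, 10:45-14:15, 16:15-18:15 (subtract 1h to convert from UTC+1).
Jun in UTC: 10:00-12:30, 13:00-14:00, 15:30-18:30 (subtract 1h to convert from UTC+1).
Tomás in UTC: 15:30-17:30.
Zubin ∩ Clara: 08:15-09:30, 11:15-12:30, 13:30-14:00, 17:15-18:30.
Zubin ∩ Clara ∩ Gita: 08:30-09:30, 11:15-12:30, 13:30-13:45, 17:15-18:00.
Zubin ∩ Clara ∩ Gita ∩ Grace: 08:30-09:30, 11:15-12:30, 13:30-13:45, 17:15-18:00.
Zubin ∩ Clara ∩ Gita ∩ Grace ∩ Jun: 11:15-12:30, 13:30-13:45, 17:15-18:00.
Zubin ∩ Clara ∩ Gita ∩ Grace ∩ Jun ∩ Tomás: 17:15-17:30.
No common window is at least 45 minutes long.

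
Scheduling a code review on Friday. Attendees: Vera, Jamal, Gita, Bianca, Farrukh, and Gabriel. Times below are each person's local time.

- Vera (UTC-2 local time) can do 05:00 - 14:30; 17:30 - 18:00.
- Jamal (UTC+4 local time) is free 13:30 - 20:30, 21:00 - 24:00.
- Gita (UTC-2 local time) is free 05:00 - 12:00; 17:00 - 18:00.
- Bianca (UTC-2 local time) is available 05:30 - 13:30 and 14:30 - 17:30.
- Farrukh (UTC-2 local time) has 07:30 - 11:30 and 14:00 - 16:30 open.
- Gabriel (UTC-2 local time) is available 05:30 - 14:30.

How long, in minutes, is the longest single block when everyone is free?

Vera in UTC: 07:00-16:30, 19:30-20:00 (add 2h to convert from UTC-2).
Jamal in UTC: 09:30-16:30, 17:00-20:00 (subtract 4h to convert from UTC+4).
Gita in UTC: 07:00-14:00, 19:00-20:00 (add 2h to convert from UTC-2).
Bianca in UTC: 07:30-15:30, 16:30-19:30 (add 2h to convert from UTC-2).
Farrukh in UTC: 09:30-13:30, 16:00-18:30 (add 2h to convert from UTC-2).
Gabriel in UTC: 07:30-16:30 (add 2h to convert from UTC-2).
Vera ∩ Jamal: 09:30-16:30, 19:30-20:00.
Vera ∩ Jamal ∩ Gita: 09:30-14:00, 19:30-20:00.
Vera ∩ Jamal ∩ Gita ∩ Bianca: 09:30-14:00.
Vera ∩ Jamal ∩ Gita ∩ Bianca ∩ Farrukh: 09:30-13:30.
Vera ∩ Jamal ∩ Gita ∩ Bianca ∩ Farrukh ∩ Gabriel: 09:30-13:30.
The longest is 09:30-13:30 at 240 minutes.

240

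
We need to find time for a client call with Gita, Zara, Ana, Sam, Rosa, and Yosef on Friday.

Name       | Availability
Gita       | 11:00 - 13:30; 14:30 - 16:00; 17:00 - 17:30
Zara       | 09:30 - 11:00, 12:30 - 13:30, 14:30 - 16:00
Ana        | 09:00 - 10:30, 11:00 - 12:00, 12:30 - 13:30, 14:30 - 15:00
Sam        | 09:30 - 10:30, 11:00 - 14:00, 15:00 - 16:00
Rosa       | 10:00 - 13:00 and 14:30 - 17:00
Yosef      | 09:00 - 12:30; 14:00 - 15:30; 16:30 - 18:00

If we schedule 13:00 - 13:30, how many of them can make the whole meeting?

4

Gita, Zara, Ana, and Sam can make the full 13:00-13:30 slot — that's 4.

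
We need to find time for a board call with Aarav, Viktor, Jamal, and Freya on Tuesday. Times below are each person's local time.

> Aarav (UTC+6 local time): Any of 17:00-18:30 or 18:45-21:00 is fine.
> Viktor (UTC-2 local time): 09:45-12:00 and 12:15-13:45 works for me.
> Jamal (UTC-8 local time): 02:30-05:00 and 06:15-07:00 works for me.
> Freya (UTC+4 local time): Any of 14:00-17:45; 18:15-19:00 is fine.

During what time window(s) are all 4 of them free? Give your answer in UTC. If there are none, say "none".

11:45-12:30, 12:45-13:00, 14:15-15:00

Aarav in UTC: 11:00-12:30, 12:45-15:00 (subtract 6h to convert from UTC+6).
Viktor in UTC: 11:45-14:00, 14:15-15:45 (add 2h to convert from UTC-2).
Jamal in UTC: 10:30-13:00, 14:15-15:00 (add 8h to convert from UTC-8).
Freya in UTC: 10:00-13:45, 14:15-15:00 (subtract 4h to convert from UTC+4).
Aarav ∩ Viktor: 11:45-12:30, 12:45-14:00, 14:15-15:00.
Aarav ∩ Viktor ∩ Jamal: 11:45-12:30, 12:45-13:00, 14:15-15:00.
Aarav ∩ Viktor ∩ Jamal ∩ Freya: 11:45-12:30, 12:45-13:00, 14:15-15:00.
Those are the intersection windows.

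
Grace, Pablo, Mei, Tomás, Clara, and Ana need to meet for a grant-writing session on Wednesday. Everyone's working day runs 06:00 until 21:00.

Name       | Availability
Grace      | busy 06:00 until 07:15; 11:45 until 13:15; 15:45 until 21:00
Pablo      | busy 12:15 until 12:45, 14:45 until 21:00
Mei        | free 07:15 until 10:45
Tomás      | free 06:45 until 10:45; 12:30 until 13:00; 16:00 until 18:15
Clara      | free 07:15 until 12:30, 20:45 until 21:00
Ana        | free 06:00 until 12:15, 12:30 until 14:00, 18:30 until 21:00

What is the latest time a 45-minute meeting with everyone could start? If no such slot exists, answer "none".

10:00

Grace free: 07:15-11:45, 13:15-15:45 (invert busy blocks within the working day).
Pablo free: 06:00-12:15, 12:45-14:45 (invert busy blocks within the working day).
Mei free: 07:15-10:45.
Tomás free: 06:45-10:45, 12:30-13:00, 16:00-18:15.
Clara free: 07:15-12:30, 20:45-21:00.
Ana free: 06:00-12:15, 12:30-14:00, 18:30-21:00.
Grace ∩ Pablo: 07:15-11:45, 13:15-14:45.
Grace ∩ Pablo ∩ Mei: 07:15-10:45.
Grace ∩ Pablo ∩ Mei ∩ Tomás: 07:15-10:45.
Grace ∩ Pablo ∩ Mei ∩ Tomás ∩ Clara: 07:15-10:45.
Grace ∩ Pablo ∩ Mei ∩ Tomás ∩ Clara ∩ Ana: 07:15-10:45.
Those are the intersection windows.
The last common window of at least 45 minutes is 07:15-10:45; a 45-minute meeting can start as late as 10:00 and still end by 10:45.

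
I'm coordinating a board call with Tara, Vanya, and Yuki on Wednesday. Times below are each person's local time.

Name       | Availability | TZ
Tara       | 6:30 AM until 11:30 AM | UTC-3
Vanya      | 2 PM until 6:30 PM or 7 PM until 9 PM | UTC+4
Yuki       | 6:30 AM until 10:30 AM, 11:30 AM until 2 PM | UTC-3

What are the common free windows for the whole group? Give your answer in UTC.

Tara in UTC: 09:30-14:30 (add 3h to convert from UTC-3).
Vanya in UTC: 10:00-14:30, 15:00-17:00 (subtract 4h to convert from UTC+4).
Yuki in UTC: 09:30-13:30, 14:30-17:00 (add 3h to convert from UTC-3).
Tara ∩ Vanya: 10:00-14:30.
Tara ∩ Vanya ∩ Yuki: 10:00-13:30.

10:00-13:30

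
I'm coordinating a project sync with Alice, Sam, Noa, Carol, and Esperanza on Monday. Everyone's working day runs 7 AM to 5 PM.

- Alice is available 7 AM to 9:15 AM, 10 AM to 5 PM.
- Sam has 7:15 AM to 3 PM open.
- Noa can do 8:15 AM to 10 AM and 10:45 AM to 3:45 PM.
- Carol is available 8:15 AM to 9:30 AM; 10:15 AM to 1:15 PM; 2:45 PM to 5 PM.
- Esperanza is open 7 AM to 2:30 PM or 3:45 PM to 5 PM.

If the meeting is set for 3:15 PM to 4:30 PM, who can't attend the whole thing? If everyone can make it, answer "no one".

Alice: free for 15:15-16:30. Sam: not fully free for 15:15-16:30. Noa: not fully free for 15:15-16:30. Carol: free for 15:15-16:30. Esperanza: not fully free for 15:15-16:30.

Esperanza, Noa, Sam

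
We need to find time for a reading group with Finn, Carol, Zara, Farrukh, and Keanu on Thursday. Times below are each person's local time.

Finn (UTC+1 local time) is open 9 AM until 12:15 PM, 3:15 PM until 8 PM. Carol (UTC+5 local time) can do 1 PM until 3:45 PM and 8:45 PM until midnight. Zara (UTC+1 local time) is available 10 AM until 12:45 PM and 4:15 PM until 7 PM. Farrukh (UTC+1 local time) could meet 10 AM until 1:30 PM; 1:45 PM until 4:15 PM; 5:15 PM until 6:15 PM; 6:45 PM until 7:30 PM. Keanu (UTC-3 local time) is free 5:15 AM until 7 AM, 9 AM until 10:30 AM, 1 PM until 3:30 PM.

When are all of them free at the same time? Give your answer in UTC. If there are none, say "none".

09:00-10:00, 16:15-17:15, 17:45-18:00

Finn in UTC: 08:00-11:15, 14:15-19:00 (subtract 1h to convert from UTC+1).
Carol in UTC: 08:00-10:45, 15:45-19:00 (subtract 5h to convert from UTC+5).
Zara in UTC: 09:00-11:45, 15:15-18:00 (subtract 1h to convert from UTC+1).
Farrukh in UTC: 09:00-12:30, 12:45-15:15, 16:15-17:15, 17:45-18:30 (subtract 1h to convert from UTC+1).
Keanu in UTC: 08:15-10:00, 12:00-13:30, 16:00-18:30 (add 3h to convert from UTC-3).
Finn ∩ Carol: 08:00-10:45, 15:45-19:00.
Finn ∩ Carol ∩ Zara: 09:00-10:45, 15:45-18:00.
Finn ∩ Carol ∩ Zara ∩ Farrukh: 09:00-10:45, 16:15-17:15, 17:45-18:00.
Finn ∩ Carol ∩ Zara ∩ Farrukh ∩ Keanu: 09:00-10:00, 16:15-17:15, 17:45-18:00.
So the common availability across everyone is 09:00-10:00, 16:15-17:15, 17:45-18:00.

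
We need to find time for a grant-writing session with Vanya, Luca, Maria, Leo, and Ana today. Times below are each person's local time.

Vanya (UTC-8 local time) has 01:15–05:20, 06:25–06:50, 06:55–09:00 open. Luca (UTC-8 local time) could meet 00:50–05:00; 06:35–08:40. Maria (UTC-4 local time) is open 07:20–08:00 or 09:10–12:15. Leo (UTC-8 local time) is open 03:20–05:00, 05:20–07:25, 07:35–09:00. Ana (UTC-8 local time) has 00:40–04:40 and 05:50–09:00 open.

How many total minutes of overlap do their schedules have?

Vanya in UTC: 09:15-13:20, 14:25-14:50, 14:55-17:00 (add 8h to convert from UTC-8).
Luca in UTC: 08:50-13:00, 14:35-16:40 (add 8h to convert from UTC-8).
Maria in UTC: 11:20-12:00, 13:10-16:15 (add 4h to convert from UTC-4).
Leo in UTC: 11:20-13:00, 13:20-15:25, 15:35-17:00 (add 8h to convert from UTC-8).
Ana in UTC: 08:40-12:40, 13:50-17:00 (add 8h to convert from UTC-8).
Vanya ∩ Luca: 09:15-13:00, 14:35-14:50, 14:55-16:40.
Vanya ∩ Luca ∩ Maria: 11:20-12:00, 14:35-14:50, 14:55-16:15.
Vanya ∩ Luca ∩ Maria ∩ Leo: 11:20-12:00, 14:35-14:50, 14:55-15:25, 15:35-16:15.
Vanya ∩ Luca ∩ Maria ∩ Leo ∩ Ana: 11:20-12:00, 14:35-14:50, 14:55-15:25, 15:35-16:15.
Summing the common windows: 40 + 15 + 30 + 40 = 125 minutes.

125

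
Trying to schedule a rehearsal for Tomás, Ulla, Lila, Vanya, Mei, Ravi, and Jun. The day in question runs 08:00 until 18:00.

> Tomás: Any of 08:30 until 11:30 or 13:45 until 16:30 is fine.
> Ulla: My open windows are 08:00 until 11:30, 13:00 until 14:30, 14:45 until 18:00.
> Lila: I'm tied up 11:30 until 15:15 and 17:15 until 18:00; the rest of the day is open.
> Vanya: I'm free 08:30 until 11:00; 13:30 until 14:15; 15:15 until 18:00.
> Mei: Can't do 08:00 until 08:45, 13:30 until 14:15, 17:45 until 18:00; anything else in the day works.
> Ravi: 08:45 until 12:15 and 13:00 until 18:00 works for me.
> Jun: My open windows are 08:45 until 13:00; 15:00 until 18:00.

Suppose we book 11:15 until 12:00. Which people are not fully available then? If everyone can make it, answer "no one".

Lila, Tomás, Ulla, Vanya

Tomás free: 08:30-11:30, 13:45-16:30.
Ulla free: 08:00-11:30, 13:00-14:30, 14:45-18:00.
Lila free: 08:00-11:30, 15:15-17:15 (invert busy blocks within the working day).
Vanya free: 08:30-11:00, 13:30-14:15, 15:15-18:00.
Mei free: 08:45-13:30, 14:15-17:45 (invert busy blocks within the working day).
Ravi free: 08:45-12:15, 13:00-18:00.
Jun free: 08:45-13:00, 15:00-18:00.
Tomás: not fully free for 11:15-12:00. Ulla: not fully free for 11:15-12:00. Lila: not fully free for 11:15-12:00. Vanya: not fully free for 11:15-12:00. Mei: free for 11:15-12:00. Ravi: free for 11:15-12:00. Jun: free for 11:15-12:00.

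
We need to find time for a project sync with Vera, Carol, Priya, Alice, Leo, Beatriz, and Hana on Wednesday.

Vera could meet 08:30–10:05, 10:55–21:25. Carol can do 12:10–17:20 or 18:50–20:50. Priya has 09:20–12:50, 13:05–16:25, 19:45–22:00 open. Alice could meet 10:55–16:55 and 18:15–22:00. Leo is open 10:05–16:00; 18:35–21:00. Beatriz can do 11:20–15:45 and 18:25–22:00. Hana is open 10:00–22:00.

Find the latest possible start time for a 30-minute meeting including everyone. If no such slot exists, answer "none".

Vera ∩ Carol: 12:10-17:20, 18:50-20:50.
Vera ∩ Carol ∩ Priya: 12:10-12:50, 13:05-16:25, 19:45-20:50.
Vera ∩ Carol ∩ Priya ∩ Alice: 12:10-12:50, 13:05-16:25, 19:45-20:50.
Vera ∩ Carol ∩ Priya ∩ Alice ∩ Leo: 12:10-12:50, 13:05-16:00, 19:45-20:50.
Vera ∩ Carol ∩ Priya ∩ Alice ∩ Leo ∩ Beatriz: 12:10-12:50, 13:05-15:45, 19:45-20:50.
Vera ∩ Carol ∩ Priya ∩ Alice ∩ Leo ∩ Beatriz ∩ Hana: 12:10-12:50, 13:05-15:45, 19:45-20:50.
The last common window of at least 30 minutes is 19:45-20:50; a 30-minute meeting can start as late as 20:20 and still end by 20:50.

20:20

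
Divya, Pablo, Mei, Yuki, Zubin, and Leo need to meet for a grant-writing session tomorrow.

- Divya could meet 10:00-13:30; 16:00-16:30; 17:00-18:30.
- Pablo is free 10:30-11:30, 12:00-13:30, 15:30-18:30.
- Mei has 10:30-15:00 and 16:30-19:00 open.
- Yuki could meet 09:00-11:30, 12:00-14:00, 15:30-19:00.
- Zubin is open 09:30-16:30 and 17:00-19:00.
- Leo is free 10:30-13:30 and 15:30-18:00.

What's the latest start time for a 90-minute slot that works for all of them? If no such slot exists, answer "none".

12:00

Divya ∩ Pablo: 10:30-11:30, 12:00-13:30, 16:00-16:30, 17:00-18:30.
Divya ∩ Pablo ∩ Mei: 10:30-11:30, 12:00-13:30, 17:00-18:30.
Divya ∩ Pablo ∩ Mei ∩ Yuki: 10:30-11:30, 12:00-13:30, 17:00-18:30.
Divya ∩ Pablo ∩ Mei ∩ Yuki ∩ Zubin: 10:30-11:30, 12:00-13:30, 17:00-18:30.
Divya ∩ Pablo ∩ Mei ∩ Yuki ∩ Zubin ∩ Leo: 10:30-11:30, 12:00-13:30, 17:00-18:00.
Those are the intersection windows.
The last common window of at least 90 minutes is 12:00-13:30; a 90-minute meeting can start as late as 12:00 and still end by 13:30.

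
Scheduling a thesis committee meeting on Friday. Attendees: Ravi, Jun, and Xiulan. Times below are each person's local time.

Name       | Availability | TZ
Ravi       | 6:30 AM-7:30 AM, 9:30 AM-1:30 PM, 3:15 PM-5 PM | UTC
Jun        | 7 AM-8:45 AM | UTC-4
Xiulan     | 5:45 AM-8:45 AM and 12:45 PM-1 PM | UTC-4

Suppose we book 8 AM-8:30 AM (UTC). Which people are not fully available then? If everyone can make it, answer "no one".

Ravi in UTC: 06:30-07:30, 09:30-13:30, 15:15-17:00.
Jun in UTC: 11:00-12:45 (add 4h to convert from UTC-4).
Xiulan in UTC: 09:45-12:45, 16:45-17:00 (add 4h to convert from UTC-4).
Ravi: not fully free for 08:00-08:30. Jun: not fully free for 08:00-08:30. Xiulan: not fully free for 08:00-08:30.

Jun, Ravi, Xiulan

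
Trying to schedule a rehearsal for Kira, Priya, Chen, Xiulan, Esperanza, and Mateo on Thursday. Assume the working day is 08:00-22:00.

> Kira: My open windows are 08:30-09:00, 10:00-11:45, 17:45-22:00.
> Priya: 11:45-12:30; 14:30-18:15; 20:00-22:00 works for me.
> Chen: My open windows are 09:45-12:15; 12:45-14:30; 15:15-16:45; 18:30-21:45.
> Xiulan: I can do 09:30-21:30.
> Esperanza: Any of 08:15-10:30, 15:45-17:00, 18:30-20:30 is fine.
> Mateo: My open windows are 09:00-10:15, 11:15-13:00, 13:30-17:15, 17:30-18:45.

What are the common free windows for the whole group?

Kira ∩ Priya: 17:45-18:15, 20:00-22:00.
Kira ∩ Priya ∩ Chen: 20:00-21:45.
Kira ∩ Priya ∩ Chen ∩ Xiulan: 20:00-21:30.
Kira ∩ Priya ∩ Chen ∩ Xiulan ∩ Esperanza: 20:00-20:30.
Kira ∩ Priya ∩ Chen ∩ Xiulan ∩ Esperanza ∩ Mateo: ∅.
There is no time when everyone is free.

none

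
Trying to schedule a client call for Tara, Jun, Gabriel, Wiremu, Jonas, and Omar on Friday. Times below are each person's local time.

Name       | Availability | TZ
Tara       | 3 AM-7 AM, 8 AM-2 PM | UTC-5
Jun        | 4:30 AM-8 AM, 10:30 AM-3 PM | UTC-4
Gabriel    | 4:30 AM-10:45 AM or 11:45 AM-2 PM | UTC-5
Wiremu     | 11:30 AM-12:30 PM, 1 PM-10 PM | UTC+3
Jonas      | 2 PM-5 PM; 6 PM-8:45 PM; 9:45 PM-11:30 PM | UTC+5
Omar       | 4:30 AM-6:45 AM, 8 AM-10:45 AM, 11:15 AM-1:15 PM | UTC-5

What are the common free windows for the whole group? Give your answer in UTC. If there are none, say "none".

10:00-11:45, 14:30-15:45, 16:45-18:15

Tara in UTC: 08:00-12:00, 13:00-19:00 (add 5h to convert from UTC-5).
Jun in UTC: 08:30-12:00, 14:30-19:00 (add 4h to convert from UTC-4).
Gabriel in UTC: 09:30-15:45, 16:45-19:00 (add 5h to convert from UTC-5).
Wiremu in UTC: 08:30-09:30, 10:00-19:00 (subtract 3h to convert from UTC+3).
Jonas in UTC: 09:00-12:00, 13:00-15:45, 16:45-18:30 (subtract 5h to convert from UTC+5).
Omar in UTC: 09:30-11:45, 13:00-15:45, 16:15-18:15 (add 5h to convert from UTC-5).
Tara ∩ Jun: 08:30-12:00, 14:30-19:00.
Tara ∩ Jun ∩ Gabriel: 09:30-12:00, 14:30-15:45, 16:45-19:00.
Tara ∩ Jun ∩ Gabriel ∩ Wiremu: 10:00-12:00, 14:30-15:45, 16:45-19:00.
Tara ∩ Jun ∩ Gabriel ∩ Wiremu ∩ Jonas: 10:00-12:00, 14:30-15:45, 16:45-18:30.
Tara ∩ Jun ∩ Gabriel ∩ Wiremu ∩ Jonas ∩ Omar: 10:00-11:45, 14:30-15:45, 16:45-18:15.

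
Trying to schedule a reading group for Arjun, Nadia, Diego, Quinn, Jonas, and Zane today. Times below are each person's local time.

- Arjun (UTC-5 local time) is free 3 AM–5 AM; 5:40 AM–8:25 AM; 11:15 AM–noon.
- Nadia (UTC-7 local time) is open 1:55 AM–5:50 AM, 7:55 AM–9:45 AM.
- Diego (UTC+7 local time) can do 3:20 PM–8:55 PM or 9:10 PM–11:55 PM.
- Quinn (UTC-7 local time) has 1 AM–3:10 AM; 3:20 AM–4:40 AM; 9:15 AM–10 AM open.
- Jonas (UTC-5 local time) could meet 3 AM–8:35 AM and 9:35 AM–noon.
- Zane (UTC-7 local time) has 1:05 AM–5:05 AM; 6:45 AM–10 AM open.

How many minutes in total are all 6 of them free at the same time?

155

Arjun in UTC: 08:00-10:00, 10:40-13:25, 16:15-17:00 (add 5h to convert from UTC-5).
Nadia in UTC: 08:55-12:50, 14:55-16:45 (add 7h to convert from UTC-7).
Diego in UTC: 08:20-13:55, 14:10-16:55 (subtract 7h to convert from UTC+7).
Quinn in UTC: 08:00-10:10, 10:20-11:40, 16:15-17:00 (add 7h to convert from UTC-7).
Jonas in UTC: 08:00-13:35, 14:35-17:00 (add 5h to convert from UTC-5).
Zane in UTC: 08:05-12:05, 13:45-17:00 (add 7h to convert from UTC-7).
Arjun ∩ Nadia: 08:55-10:00, 10:40-12:50, 16:15-16:45.
Arjun ∩ Nadia ∩ Diego: 08:55-10:00, 10:40-12:50, 16:15-16:45.
Arjun ∩ Nadia ∩ Diego ∩ Quinn: 08:55-10:00, 10:40-11:40, 16:15-16:45.
Arjun ∩ Nadia ∩ Diego ∩ Quinn ∩ Jonas: 08:55-10:00, 10:40-11:40, 16:15-16:45.
Arjun ∩ Nadia ∩ Diego ∩ Quinn ∩ Jonas ∩ Zane: 08:55-10:00, 10:40-11:40, 16:15-16:45.
So the common availability across everyone is 08:55-10:00, 10:40-11:40, 16:15-16:45.
Summing the common windows: 65 + 60 + 30 = 155 minutes.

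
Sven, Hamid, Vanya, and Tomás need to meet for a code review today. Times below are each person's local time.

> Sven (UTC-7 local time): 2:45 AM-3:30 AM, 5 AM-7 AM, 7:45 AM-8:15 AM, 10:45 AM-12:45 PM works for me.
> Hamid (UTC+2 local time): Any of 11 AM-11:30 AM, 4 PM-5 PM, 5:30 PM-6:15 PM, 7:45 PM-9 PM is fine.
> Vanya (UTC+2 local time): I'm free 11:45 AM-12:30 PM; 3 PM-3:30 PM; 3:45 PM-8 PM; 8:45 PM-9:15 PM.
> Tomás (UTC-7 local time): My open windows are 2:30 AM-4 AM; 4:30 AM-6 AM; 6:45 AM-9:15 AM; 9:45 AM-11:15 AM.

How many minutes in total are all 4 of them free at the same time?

Sven in UTC: 09:45-10:30, 12:00-14:00, 14:45-15:15, 17:45-19:45 (add 7h to convert from UTC-7).
Hamid in UTC: 09:00-09:30, 14:00-15:00, 15:30-16:15, 17:45-19:00 (subtract 2h to convert from UTC+2).
Vanya in UTC: 09:45-10:30, 13:00-13:30, 13:45-18:00, 18:45-19:15 (subtract 2h to convert from UTC+2).
Tomás in UTC: 09:30-11:00, 11:30-13:00, 13:45-16:15, 16:45-18:15 (add 7h to convert from UTC-7).
Sven ∩ Hamid: 14:45-15:00, 17:45-19:00.
Sven ∩ Hamid ∩ Vanya: 14:45-15:00, 17:45-18:00, 18:45-19:00.
Sven ∩ Hamid ∩ Vanya ∩ Tomás: 14:45-15:00, 17:45-18:00.
Summing the common windows: 15 + 15 = 30 minutes.

30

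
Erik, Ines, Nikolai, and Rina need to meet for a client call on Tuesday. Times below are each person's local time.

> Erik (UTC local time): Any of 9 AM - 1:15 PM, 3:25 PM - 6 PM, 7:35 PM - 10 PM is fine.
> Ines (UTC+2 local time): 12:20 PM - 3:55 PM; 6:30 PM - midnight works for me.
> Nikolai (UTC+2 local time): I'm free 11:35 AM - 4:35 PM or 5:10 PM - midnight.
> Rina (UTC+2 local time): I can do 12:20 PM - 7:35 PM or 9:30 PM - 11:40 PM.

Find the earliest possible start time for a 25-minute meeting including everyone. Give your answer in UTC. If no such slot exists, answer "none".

10:20

Erik in UTC: 09:00-13:15, 15:25-18:00, 19:35-22:00.
Ines in UTC: 10:20-13:55, 16:30-22:00 (subtract 2h to convert from UTC+2).
Nikolai in UTC: 09:35-14:35, 15:10-22:00 (subtract 2h to convert from UTC+2).
Rina in UTC: 10:20-17:35, 19:30-21:40 (subtract 2h to convert from UTC+2).
Erik ∩ Ines: 10:20-13:15, 16:30-18:00, 19:35-22:00.
Erik ∩ Ines ∩ Nikolai: 10:20-13:15, 16:30-18:00, 19:35-22:00.
Erik ∩ Ines ∩ Nikolai ∩ Rina: 10:20-13:15, 16:30-17:35, 19:35-21:40.
Those are the intersection windows.
The first common window of at least 25 minutes is 10:20-13:15, so the earliest start is 10:20.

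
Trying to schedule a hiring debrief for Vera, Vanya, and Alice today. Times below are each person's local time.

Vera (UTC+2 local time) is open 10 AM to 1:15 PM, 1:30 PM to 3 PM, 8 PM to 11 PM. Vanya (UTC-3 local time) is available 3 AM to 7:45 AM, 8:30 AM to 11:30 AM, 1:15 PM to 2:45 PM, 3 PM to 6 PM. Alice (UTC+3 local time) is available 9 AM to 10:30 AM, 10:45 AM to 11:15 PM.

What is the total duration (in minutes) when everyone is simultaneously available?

Vera in UTC: 08:00-11:15, 11:30-13:00, 18:00-21:00 (subtract 2h to convert from UTC+2).
Vanya in UTC: 06:00-10:45, 11:30-14:30, 16:15-17:45, 18:00-21:00 (add 3h to convert from UTC-3).
Alice in UTC: 06:00-07:30, 07:45-20:15 (subtract 3h to convert from UTC+3).
Vera ∩ Vanya: 08:00-10:45, 11:30-13:00, 18:00-21:00.
Vera ∩ Vanya ∩ Alice: 08:00-10:45, 11:30-13:00, 18:00-20:15.
Summing the common windows: 165 + 90 + 135 = 390 minutes.

390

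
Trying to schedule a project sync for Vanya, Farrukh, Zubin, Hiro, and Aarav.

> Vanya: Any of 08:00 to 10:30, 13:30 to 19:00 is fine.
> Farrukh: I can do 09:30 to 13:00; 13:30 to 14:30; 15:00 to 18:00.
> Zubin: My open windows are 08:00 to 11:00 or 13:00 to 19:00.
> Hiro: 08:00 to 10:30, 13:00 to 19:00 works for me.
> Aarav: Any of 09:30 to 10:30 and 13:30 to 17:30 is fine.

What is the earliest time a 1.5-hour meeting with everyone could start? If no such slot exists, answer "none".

Vanya ∩ Farrukh: 09:30-10:30, 13:30-14:30, 15:00-18:00.
Vanya ∩ Farrukh ∩ Zubin: 09:30-10:30, 13:30-14:30, 15:00-18:00.
Vanya ∩ Farrukh ∩ Zubin ∩ Hiro: 09:30-10:30, 13:30-14:30, 15:00-18:00.
Vanya ∩ Farrukh ∩ Zubin ∩ Hiro ∩ Aarav: 09:30-10:30, 13:30-14:30, 15:00-17:30.
Those are the intersection windows.
The first common window of at least 90 minutes is 15:00-17:30, so the earliest start is 15:00.

15:00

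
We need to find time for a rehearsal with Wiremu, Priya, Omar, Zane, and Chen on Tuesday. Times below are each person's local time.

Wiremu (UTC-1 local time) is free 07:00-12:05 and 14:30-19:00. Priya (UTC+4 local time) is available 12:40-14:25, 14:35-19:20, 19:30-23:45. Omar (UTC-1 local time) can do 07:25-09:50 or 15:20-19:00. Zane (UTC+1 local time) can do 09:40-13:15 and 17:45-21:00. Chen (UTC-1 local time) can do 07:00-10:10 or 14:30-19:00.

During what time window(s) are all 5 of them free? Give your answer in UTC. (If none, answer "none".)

08:40-10:25, 10:35-10:50, 16:45-19:45

Wiremu in UTC: 08:00-13:05, 15:30-20:00 (add 1h to convert from UTC-1).
Priya in UTC: 08:40-10:25, 10:35-15:20, 15:30-19:45 (subtract 4h to convert from UTC+4).
Omar in UTC: 08:25-10:50, 16:20-20:00 (add 1h to convert from UTC-1).
Zane in UTC: 08:40-12:15, 16:45-20:00 (subtract 1h to convert from UTC+1).
Chen in UTC: 08:00-11:10, 15:30-20:00 (add 1h to convert from UTC-1).
Wiremu ∩ Priya: 08:40-10:25, 10:35-13:05, 15:30-19:45.
Wiremu ∩ Priya ∩ Omar: 08:40-10:25, 10:35-10:50, 16:20-19:45.
Wiremu ∩ Priya ∩ Omar ∩ Zane: 08:40-10:25, 10:35-10:50, 16:45-19:45.
Wiremu ∩ Priya ∩ Omar ∩ Zane ∩ Chen: 08:40-10:25, 10:35-10:50, 16:45-19:45.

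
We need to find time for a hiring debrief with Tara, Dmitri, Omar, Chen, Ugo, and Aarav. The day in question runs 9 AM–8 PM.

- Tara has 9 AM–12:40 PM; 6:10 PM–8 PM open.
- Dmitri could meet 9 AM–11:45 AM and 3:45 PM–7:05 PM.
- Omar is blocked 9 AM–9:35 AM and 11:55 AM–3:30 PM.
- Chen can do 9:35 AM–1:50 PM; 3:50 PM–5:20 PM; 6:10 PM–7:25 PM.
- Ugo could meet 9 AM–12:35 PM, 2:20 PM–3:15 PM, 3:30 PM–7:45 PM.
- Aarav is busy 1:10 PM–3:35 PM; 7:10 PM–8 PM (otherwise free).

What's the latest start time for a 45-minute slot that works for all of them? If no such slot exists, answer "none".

18:20

Tara free: 09:00-12:40, 18:10-20:00.
Dmitri free: 09:00-11:45, 15:45-19:05.
Omar free: 09:35-11:55, 15:30-20:00 (invert busy blocks within the working day).
Chen free: 09:35-13:50, 15:50-17:20, 18:10-19:25.
Ugo free: 09:00-12:35, 14:20-15:15, 15:30-19:45.
Aarav free: 09:00-13:10, 15:35-19:10 (invert busy blocks within the working day).
Tara ∩ Dmitri: 09:00-11:45, 18:10-19:05.
Tara ∩ Dmitri ∩ Omar: 09:35-11:45, 18:10-19:05.
Tara ∩ Dmitri ∩ Omar ∩ Chen: 09:35-11:45, 18:10-19:05.
Tara ∩ Dmitri ∩ Omar ∩ Chen ∩ Ugo: 09:35-11:45, 18:10-19:05.
Tara ∩ Dmitri ∩ Omar ∩ Chen ∩ Ugo ∩ Aarav: 09:35-11:45, 18:10-19:05.
The last common window of at least 45 minutes is 18:10-19:05; a 45-minute meeting can start as late as 18:20 and still end by 19:05.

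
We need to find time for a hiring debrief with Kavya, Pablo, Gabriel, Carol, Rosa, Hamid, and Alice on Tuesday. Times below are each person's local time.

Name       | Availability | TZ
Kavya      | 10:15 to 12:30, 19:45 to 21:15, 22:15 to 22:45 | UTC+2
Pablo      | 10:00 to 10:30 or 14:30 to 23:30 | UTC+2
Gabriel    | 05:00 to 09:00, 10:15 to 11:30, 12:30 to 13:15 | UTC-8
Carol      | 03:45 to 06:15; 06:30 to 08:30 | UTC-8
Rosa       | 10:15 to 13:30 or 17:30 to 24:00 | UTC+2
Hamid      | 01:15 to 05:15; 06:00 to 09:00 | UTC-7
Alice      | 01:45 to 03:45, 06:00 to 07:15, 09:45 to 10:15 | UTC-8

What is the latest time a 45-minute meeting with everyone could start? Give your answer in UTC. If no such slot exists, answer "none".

Kavya in UTC: 08:15-10:30, 17:45-19:15, 20:15-20:45 (subtract 2h to convert from UTC+2).
Pablo in UTC: 08:00-08:30, 12:30-21:30 (subtract 2h to convert from UTC+2).
Gabriel in UTC: 13:00-17:00, 18:15-19:30, 20:30-21:15 (add 8h to convert from UTC-8).
Carol in UTC: 11:45-14:15, 14:30-16:30 (add 8h to convert from UTC-8).
Rosa in UTC: 08:15-11:30, 15:30-22:00 (subtract 2h to convert from UTC+2).
Hamid in UTC: 08:15-12:15, 13:00-16:00 (add 7h to convert from UTC-7).
Alice in UTC: 09:45-11:45, 14:00-15:15, 17:45-18:15 (add 8h to convert from UTC-8).
Kavya ∩ Pablo: 08:15-08:30, 17:45-19:15, 20:15-20:45.
Kavya ∩ Pablo ∩ Gabriel: 18:15-19:15, 20:30-20:45.
Kavya ∩ Pablo ∩ Gabriel ∩ Carol: ∅.
Kavya ∩ Pablo ∩ Gabriel ∩ Carol ∩ Rosa: ∅.
Kavya ∩ Pablo ∩ Gabriel ∩ Carol ∩ Rosa ∩ Hamid: ∅.
Kavya ∩ Pablo ∩ Gabriel ∩ Carol ∩ Rosa ∩ Hamid ∩ Alice: ∅.
There is no time when everyone is free.
No common window is at least 45 minutes long.

none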